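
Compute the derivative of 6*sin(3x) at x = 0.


Apply the chain rule to differentiate 6*sin(3x):
d/dx [6*sin(3x)]
= 6 * cos(3x) * d/dx(3x)
= 6 * 3 * cos(3x)
= 18 * cos(3x)
Evaluate at x = 0:
= 18 * cos(0)
= 18 * 1
= 18

18


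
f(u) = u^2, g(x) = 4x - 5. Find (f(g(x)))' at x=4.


Using the chain rule: (f(g(x)))' = f'(g(x)) * g'(x)
First, find g(4):
g(4) = 4 * 4 - 5 = 11
Next, f'(u) = 2u
And g'(x) = 4
So f'(g(4)) * g'(4)
= 2 * 11 * 4
= 88

88


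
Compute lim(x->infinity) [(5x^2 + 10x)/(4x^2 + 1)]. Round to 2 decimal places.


For limits at infinity with equal-degree polynomials,
we compare leading coefficients.
Numerator leading term: 5x^2
Denominator leading term: 4x^2
Divide both by x^2:
lim = (5 + 10/x) / (4 + 1/x^2)
As x -> infinity, the 1/x and 1/x^2 terms vanish:
= 5/4 = 1.25

1.25


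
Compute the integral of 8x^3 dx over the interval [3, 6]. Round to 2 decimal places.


Find the antiderivative of 8x^3:
F(x) = 8/4 * x^4
Apply the Fundamental Theorem of Calculus:
F(6) - F(3)
= 8/4 * 6^4 - 8/4 * 3^4
= 8/4 * (1296 - 81)
= 8/4 * 1215
= 2430 = 2430.00

2430.00


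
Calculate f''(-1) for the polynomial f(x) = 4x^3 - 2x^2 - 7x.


First derivative:
f'(x) = 12x^2 - 4x - 7
Second derivative:
f''(x) = 24x - 4
Substitute x = -1:
f''(-1) = 24 * (-1) - 4
= -24 - 4
= -28

-28


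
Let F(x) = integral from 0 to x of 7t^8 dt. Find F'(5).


By the Fundamental Theorem of Calculus (Part 1):
If F(x) = integral from 0 to x of f(t) dt, then F'(x) = f(x)
Here f(t) = 7t^8
So F'(x) = 7x^8
Evaluate at x = 5:
F'(5) = 7 * 5^8
= 7 * 390625
= 2734375

2734375


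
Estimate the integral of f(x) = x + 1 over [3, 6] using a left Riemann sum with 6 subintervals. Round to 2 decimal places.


Left Riemann sum uses left endpoints of each subinterval.
Interval: [3, 6], n = 6
dx = (6 - 3) / 6 = 1/2
Left endpoints: [3, 7/2, 4, 9/2, 5, 11/2]
f values: [4, 9/2, 5, 11/2, 6, 13/2]
Sum = dx * (sum of f values)
= 1/2 * 63/2
= 63/4 = 15.75

15.75


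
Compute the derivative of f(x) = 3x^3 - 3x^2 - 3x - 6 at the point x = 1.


Differentiate f(x) = 3x^3 - 3x^2 - 3x - 6 term by term:
f'(x) = 9x^2 - 6x - 3
Substitute x = 1:
f'(1) = 9 * 1^2 - 6 * 1 - 3
= 9 - 6 - 3
= 0

0


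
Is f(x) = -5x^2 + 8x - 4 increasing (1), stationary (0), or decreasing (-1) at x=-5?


Compute f'(x) to determine behavior:
f'(x) = -10x + 8
f'(-5) = -10 * (-5) + 8
= 50 + 8
= 58
Since f'(-5) > 0, the function is increasing (1)

1


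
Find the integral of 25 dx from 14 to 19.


The integral of a constant k over [a, b] equals k * (b - a).
integral from 14 to 19 of 25 dx
= 25 * (19 - 14)
= 25 * 5
= 125

125


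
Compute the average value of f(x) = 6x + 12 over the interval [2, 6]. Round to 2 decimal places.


Average value = 1/(b-a) * integral from a to b of f(x) dx
First compute the integral of 6x + 12:
F(x) = 3x^2 + 12x
F(6) = 3 * 36 + 12 * 6 = 180
F(2) = 3 * 4 + 12 * 2 = 36
Integral = 180 - 36 = 144
Average = 144 / (6 - 2) = 144 / 4
= 36 = 36.00

36.00


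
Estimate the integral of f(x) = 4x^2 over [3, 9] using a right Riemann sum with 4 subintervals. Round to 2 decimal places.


Right Riemann sum uses right endpoints of each subinterval.
Interval: [3, 9], n = 4
dx = (9 - 3) / 4 = 3/2
Right endpoints: [9/2, 6, 15/2, 9]
f values: [81, 144, 225, 324]
Sum = dx * (sum of f values)
= 3/2 * 774
= 1161 = 1161.00

1161.00


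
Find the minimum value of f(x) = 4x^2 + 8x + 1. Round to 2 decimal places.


For a quadratic f(x) = ax^2 + bx + c with a > 0, the minimum is at the vertex.
Vertex x-coordinate: x = -b/(2a)
x = -(8) / (2 * 4)
x = -8/8 = -1
Substitute back to find the minimum value:
f(-1) = 4 * (-1)^2 + 8 * (-1) + 1
= 4 - 8 + 1
= -3 = -3.00

-3.00


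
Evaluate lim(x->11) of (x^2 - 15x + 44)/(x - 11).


Direct substitution gives 0/0, so we factor the numerator.
Factor: (x^2 - 15x + 44) = (x - 11)(x - 4)
Cancel the common factor (x - 11):
(x^2 - 15x + 44)/(x - 11) = (x - 4)
Now substitute x = 11:
= (11) - (4) = 7

7


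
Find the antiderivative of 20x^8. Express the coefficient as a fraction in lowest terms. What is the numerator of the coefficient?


Apply the power rule for integration:
integral of ax^n dx = a/(n+1) * x^(n+1) + C
integral of 20x^8 dx
= 20/9 * x^9 + C
The coefficient in lowest terms is 20/9, and its numerator is 20

20


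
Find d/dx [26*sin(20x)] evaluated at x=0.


Apply the chain rule to differentiate 26*sin(20x):
d/dx [26*sin(20x)]
= 26 * cos(20x) * d/dx(20x)
= 26 * 20 * cos(20x)
= 520 * cos(20x)
Evaluate at x = 0:
= 520 * cos(0)
= 520 * 1
= 520

520


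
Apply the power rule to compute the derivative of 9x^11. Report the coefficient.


We apply the power rule: d/dx [ax^n] = a*n * x^(n-1)
d/dx [9x^11]
= 9 * 11 * x^(11-1)
= 99x^10
The coefficient is 99

99


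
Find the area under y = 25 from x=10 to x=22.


The area under a constant function y = 25 is a rectangle.
Width = 22 - 10 = 12
Height = 25
Area = width * height
= 12 * 25
= 300

300


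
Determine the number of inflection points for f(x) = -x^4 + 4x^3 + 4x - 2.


Inflection points occur where f''(x) = 0 and concavity changes.
f(x) = -x^4 + 4x^3 + 4x - 2
f'(x) = -4x^3 + 12x^2 + 4
f''(x) = -12x^2 + 24x
This is a quadratic in x. Use the discriminant to count real roots.
Discriminant = (24)^2 - 4 * (-12) * 0
= 576 - 0
= 576
Since discriminant > 0, f''(x) = 0 has 2 distinct real solutions.
A quadratic with two distinct real roots changes sign at each root, so concavity changes at both.
Number of inflection points: 2

2


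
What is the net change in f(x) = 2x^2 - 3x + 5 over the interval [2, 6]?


Net change = f(b) - f(a)
f(x) = 2x^2 - 3x + 5
Compute f(6):
f(6) = 2 * 6^2 - 3 * 6 + 5
= 72 - 18 + 5
= 59
Compute f(2):
f(2) = 2 * 2^2 - 3 * 2 + 5
= 8 - 6 + 5
= 7
Net change = 59 - 7 = 52

52


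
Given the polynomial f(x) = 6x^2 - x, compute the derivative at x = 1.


Differentiate term by term using power and sum rules:
f(x) = 6x^2 - x
f'(x) = 12x - 1
Substitute x = 1:
f'(1) = 12 * 1 - 1
= 12 - 1
= 11

11


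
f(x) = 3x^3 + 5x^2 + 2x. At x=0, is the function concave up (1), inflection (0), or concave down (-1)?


Concavity is determined by the sign of f''(x).
f(x) = 3x^3 + 5x^2 + 2x
f'(x) = 9x^2 + 10x + 2
f''(x) = 18x + 10
f''(0) = 18 * 0 + 10
= 0 + 10
= 10
Since f''(0) > 0, the function is concave up (1)

1


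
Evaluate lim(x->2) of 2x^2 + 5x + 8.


Since polynomials are continuous, we use direct substitution.
lim(x->2) of 2x^2 + 5x + 8
= 2 * 2^2 + 5 * 2 + 8
= 8 + 10 + 8
= 26

26


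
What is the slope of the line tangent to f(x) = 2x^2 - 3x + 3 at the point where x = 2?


The slope of the tangent line equals f'(x) at the point.
f(x) = 2x^2 - 3x + 3
f'(x) = 4x - 3
At x = 2:
f'(2) = 4 * 2 - 3
= 8 - 3
= 5

5


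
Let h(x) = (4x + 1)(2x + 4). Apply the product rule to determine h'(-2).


Let u(x) = 4x + 1 and v(x) = 2x + 4
u'(x) = 4
v'(x) = 2
Product rule: h'(x) = u'(x)*v(x) + u(x)*v'(x)
= 4 * (2x + 4) + (4x + 1) * 2
At x = -2:
u(-2) = 4 * (-2) + 1 = -7
v(-2) = 2 * (-2) + 4 = 0
h'(-2) = 4 * 0 + (-7) * 2
= 0 - 14
= -14

-14


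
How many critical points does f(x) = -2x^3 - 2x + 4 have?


Find where f'(x) = 0:
f(x) = -2x^3 - 2x + 4
f'(x) = -6x^2 - 2
This is a quadratic in x. Use the discriminant to count real roots.
Discriminant = (0)^2 - 4 * (-6) * (-2)
= 0 - 48
= -48
Since discriminant < 0, f'(x) = 0 has no real solutions.
Number of critical points: 0

0


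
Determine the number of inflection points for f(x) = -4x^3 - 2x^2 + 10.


Inflection points occur where f''(x) = 0 and concavity changes.
f(x) = -4x^3 - 2x^2 + 10
f'(x) = -12x^2 - 4x
f''(x) = -24x - 4
Set f''(x) = 0:
-24x - 4 = 0
x = 4 / (-24) = -1/6
Since f''(x) is linear (degree 1), it changes sign at this point.
Therefore there is exactly 1 inflection point.

1


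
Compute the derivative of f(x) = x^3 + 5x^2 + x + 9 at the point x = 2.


Differentiate f(x) = x^3 + 5x^2 + x + 9 term by term:
f'(x) = 3x^2 + 10x + 1
Substitute x = 2:
f'(2) = 3 * 2^2 + 10 * 2 + 1
= 12 + 20 + 1
= 33

33


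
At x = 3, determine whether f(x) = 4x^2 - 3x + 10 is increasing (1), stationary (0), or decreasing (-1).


Compute f'(x) to determine behavior:
f'(x) = 8x - 3
f'(3) = 8 * 3 - 3
= 24 - 3
= 21
Since f'(3) > 0, the function is increasing (1)

1


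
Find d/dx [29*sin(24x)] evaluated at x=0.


Apply the chain rule to differentiate 29*sin(24x):
d/dx [29*sin(24x)]
= 29 * cos(24x) * d/dx(24x)
= 29 * 24 * cos(24x)
= 696 * cos(24x)
Evaluate at x = 0:
= 696 * cos(0)
= 696 * 1
= 696

696


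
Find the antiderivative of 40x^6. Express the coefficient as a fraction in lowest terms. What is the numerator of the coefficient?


Apply the power rule for integration:
integral of ax^n dx = a/(n+1) * x^(n+1) + C
integral of 40x^6 dx
= 40/7 * x^7 + C
The coefficient in lowest terms is 40/7, and its numerator is 40

40


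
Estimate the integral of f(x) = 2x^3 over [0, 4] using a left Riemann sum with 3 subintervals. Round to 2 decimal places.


Left Riemann sum uses left endpoints of each subinterval.
Interval: [0, 4], n = 3
dx = (4 - 0) / 3 = 4/3
Left endpoints: [0, 4/3, 8/3]
f values: [0, 128/27, 1024/27]
Sum = dx * (sum of f values)
= 4/3 * 128/3
= 512/9 ≈ 56.89

56.89


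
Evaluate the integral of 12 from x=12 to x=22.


The integral of a constant k over [a, b] equals k * (b - a).
integral from 12 to 22 of 12 dx
= 12 * (22 - 12)
= 12 * 10
= 120

120


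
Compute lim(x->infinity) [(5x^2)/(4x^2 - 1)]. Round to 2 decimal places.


For limits at infinity with equal-degree polynomials,
we compare leading coefficients.
Numerator leading term: 5x^2
Denominator leading term: 4x^2
Divide both by x^2:
lim = (5) / (4 - 1/x^2)
As x -> infinity, the 1/x and 1/x^2 terms vanish:
= 5/4 = 1.25

1.25


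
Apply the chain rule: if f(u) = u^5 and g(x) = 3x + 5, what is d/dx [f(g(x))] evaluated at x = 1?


Using the chain rule: (f(g(x)))' = f'(g(x)) * g'(x)
First, find g(1):
g(1) = 3 * 1 + 5 = 8
Next, f'(u) = 5u^4
And g'(x) = 3
So f'(g(1)) * g'(1)
= 5 * 8^4 * 3
= 5 * 4096 * 3
= 61440

61440


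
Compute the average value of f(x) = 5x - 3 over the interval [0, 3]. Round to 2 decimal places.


Average value = 1/(b-a) * integral from a to b of f(x) dx
First compute the integral of 5x - 3:
F(x) = (5/2)x^2 - 3x
F(3) = 5/2 * 9 - 3 * 3 = 27/2
F(0) = 5/2 * 0 - 3 * 0 = 0
Integral = 27/2 - 0 = 27/2
Average = (27/2) / (3 - 0) = (27/2) / 3
= 9/2 = 4.50

4.50


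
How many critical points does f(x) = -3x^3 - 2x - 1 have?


Find where f'(x) = 0:
f(x) = -3x^3 - 2x - 1
f'(x) = -9x^2 - 2
This is a quadratic in x. Use the discriminant to count real roots.
Discriminant = (0)^2 - 4 * (-9) * (-2)
= 0 - 72
= -72
Since discriminant < 0, f'(x) = 0 has no real solutions.
Number of critical points: 0

0


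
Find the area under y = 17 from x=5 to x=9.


The area under a constant function y = 17 is a rectangle.
Width = 9 - 5 = 4
Height = 17
Area = width * height
= 4 * 17
= 68

68


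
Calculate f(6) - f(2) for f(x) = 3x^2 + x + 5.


Net change = f(b) - f(a)
f(x) = 3x^2 + x + 5
Compute f(6):
f(6) = 3 * 6^2 + 1 * 6 + 5
= 108 + 6 + 5
= 119
Compute f(2):
f(2) = 3 * 2^2 + 1 * 2 + 5
= 12 + 2 + 5
= 19
Net change = 119 - 19 = 100

100


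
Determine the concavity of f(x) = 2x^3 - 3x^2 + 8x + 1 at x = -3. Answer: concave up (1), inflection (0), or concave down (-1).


Concavity is determined by the sign of f''(x).
f(x) = 2x^3 - 3x^2 + 8x + 1
f'(x) = 6x^2 - 6x + 8
f''(x) = 12x - 6
f''(-3) = 12 * (-3) - 6
= -36 - 6
= -42
Since f''(-3) < 0, the function is concave down (-1)

-1


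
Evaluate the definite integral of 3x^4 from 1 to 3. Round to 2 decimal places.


Find the antiderivative of 3x^4:
F(x) = 3/5 * x^5
Apply the Fundamental Theorem of Calculus:
F(3) - F(1)
= 3/5 * 3^5 - 3/5 * 1^5
= 3/5 * (243 - 1)
= 3/5 * 242
= 726/5 = 145.20

145.20


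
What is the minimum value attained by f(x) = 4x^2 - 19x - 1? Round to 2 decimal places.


For a quadratic f(x) = ax^2 + bx + c with a > 0, the minimum is at the vertex.
Vertex x-coordinate: x = -b/(2a)
x = -(-19) / (2 * 4)
x = 19/8
Substitute back to find the minimum value:
f(19/8) = 4 * (19/8)^2 - 19 * (19/8) - 1
= 361/16 - 361/8 - 1
= -377/16 ≈ -23.56

-23.56


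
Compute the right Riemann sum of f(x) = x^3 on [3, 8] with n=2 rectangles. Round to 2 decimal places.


Right Riemann sum uses right endpoints of each subinterval.
Interval: [3, 8], n = 2
dx = (8 - 3) / 2 = 5/2
Right endpoints: [11/2, 8]
f values: [1331/8, 512]
Sum = dx * (sum of f values)
= 5/2 * 5427/8
= 27135/16 ≈ 1695.94

1695.94


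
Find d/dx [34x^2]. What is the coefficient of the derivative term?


We apply the power rule: d/dx [ax^n] = a*n * x^(n-1)
d/dx [34x^2]
= 34 * 2 * x^(2-1)
= 68x
The coefficient is 68

68


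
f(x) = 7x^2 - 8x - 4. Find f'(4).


Differentiate term by term using power and sum rules:
f(x) = 7x^2 - 8x - 4
f'(x) = 14x - 8
Substitute x = 4:
f'(4) = 14 * 4 - 8
= 56 - 8
= 48

48


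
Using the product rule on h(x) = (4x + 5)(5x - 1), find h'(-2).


Let u(x) = 4x + 5 and v(x) = 5x - 1
u'(x) = 4
v'(x) = 5
Product rule: h'(x) = u'(x)*v(x) + u(x)*v'(x)
= 4 * (5x - 1) + (4x + 5) * 5
At x = -2:
u(-2) = 4 * (-2) + 5 = -3
v(-2) = 5 * (-2) - 1 = -11
h'(-2) = 4 * (-11) + (-3) * 5
= -44 - 15
= -59

-59


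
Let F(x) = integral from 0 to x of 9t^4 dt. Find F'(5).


By the Fundamental Theorem of Calculus (Part 1):
If F(x) = integral from 0 to x of f(t) dt, then F'(x) = f(x)
Here f(t) = 9t^4
So F'(x) = 9x^4
Evaluate at x = 5:
F'(5) = 9 * 5^4
= 9 * 625
= 5625

5625


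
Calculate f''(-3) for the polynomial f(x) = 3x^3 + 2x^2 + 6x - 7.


First derivative:
f'(x) = 9x^2 + 4x + 6
Second derivative:
f''(x) = 18x + 4
Substitute x = -3:
f''(-3) = 18 * (-3) + 4
= -54 + 4
= -50

-50


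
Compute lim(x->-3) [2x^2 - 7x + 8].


Since polynomials are continuous, we use direct substitution.
lim(x->-3) of 2x^2 - 7x + 8
= 2 * (-3)^2 - 7 * (-3) + 8
= 18 + 21 + 8
= 47

47


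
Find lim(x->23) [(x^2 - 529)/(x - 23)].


Direct substitution gives 0/0, so we factor the numerator.
Factor: (x^2 - 529) = (x - 23)(x + 23)
Cancel the common factor (x - 23):
(x^2 - 529)/(x - 23) = (x + 23)
Now substitute x = 23:
= (23 + 23) = 46

46


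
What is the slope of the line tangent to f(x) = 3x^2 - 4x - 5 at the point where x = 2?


The slope of the tangent line equals f'(x) at the point.
f(x) = 3x^2 - 4x - 5
f'(x) = 6x - 4
At x = 2:
f'(2) = 6 * 2 - 4
= 12 - 4
= 8

8


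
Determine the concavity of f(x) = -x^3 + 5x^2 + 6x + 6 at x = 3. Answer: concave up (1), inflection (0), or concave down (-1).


Concavity is determined by the sign of f''(x).
f(x) = -x^3 + 5x^2 + 6x + 6
f'(x) = -3x^2 + 10x + 6
f''(x) = -6x + 10
f''(3) = -6 * 3 + 10
= -18 + 10
= -8
Since f''(3) < 0, the function is concave down (-1)

-1


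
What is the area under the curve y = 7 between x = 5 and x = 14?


The area under a constant function y = 7 is a rectangle.
Width = 14 - 5 = 9
Height = 7
Area = width * height
= 9 * 7
= 63

63


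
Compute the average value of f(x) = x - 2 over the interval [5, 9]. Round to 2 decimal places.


Average value = 1/(b-a) * integral from a to b of f(x) dx
First compute the integral of x - 2:
F(x) = (1/2)x^2 - 2x
F(9) = 1/2 * 81 - 2 * 9 = 45/2
F(5) = 1/2 * 25 - 2 * 5 = 5/2
Integral = 45/2 - 5/2 = 20
Average = 20 / (9 - 5) = 20 / 4
= 5 = 5.00

5.00


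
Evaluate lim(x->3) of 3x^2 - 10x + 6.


Since polynomials are continuous, we use direct substitution.
lim(x->3) of 3x^2 - 10x + 6
= 3 * 3^2 - 10 * 3 + 6
= 27 - 30 + 6
= 3

3


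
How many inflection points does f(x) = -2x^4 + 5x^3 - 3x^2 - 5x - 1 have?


Inflection points occur where f''(x) = 0 and concavity changes.
f(x) = -2x^4 + 5x^3 - 3x^2 - 5x - 1
f'(x) = -8x^3 + 15x^2 - 6x - 5
f''(x) = -24x^2 + 30x - 6
This is a quadratic in x. Use the discriminant to count real roots.
Discriminant = (30)^2 - 4 * (-24) * (-6)
= 900 - 576
= 324
Since discriminant > 0, f''(x) = 0 has 2 distinct real solutions.
A quadratic with two distinct real roots changes sign at each root, so concavity changes at both.
Number of inflection points: 2

2


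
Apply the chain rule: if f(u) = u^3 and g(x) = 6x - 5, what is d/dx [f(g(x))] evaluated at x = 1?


Using the chain rule: (f(g(x)))' = f'(g(x)) * g'(x)
First, find g(1):
g(1) = 6 * 1 - 5 = 1
Next, f'(u) = 3u^2
And g'(x) = 6
So f'(g(1)) * g'(1)
= 3 * 1^2 * 6
= 3 * 1 * 6
= 18

18


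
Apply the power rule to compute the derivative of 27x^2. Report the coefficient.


We apply the power rule: d/dx [ax^n] = a*n * x^(n-1)
d/dx [27x^2]
= 27 * 2 * x^(2-1)
= 54x
The coefficient is 54

54


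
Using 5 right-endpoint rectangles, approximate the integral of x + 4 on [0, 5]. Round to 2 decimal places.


Right Riemann sum uses right endpoints of each subinterval.
Interval: [0, 5], n = 5
dx = (5 - 0) / 5 = 1
Right endpoints: [1, 2, 3, 4, 5]
f values: [5, 6, 7, 8, 9]
Sum = dx * (sum of f values)
= 1 * 35
= 35 = 35.00

35.00


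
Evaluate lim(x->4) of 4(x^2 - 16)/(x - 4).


Direct substitution gives 0/0, so we factor the numerator.
Factor: 4(x^2 - 16) = 4 * (x - 4)(x + 4)
Cancel the common factor (x - 4):
4(x^2 - 16)/(x - 4) = 4 * (x + 4)
Now substitute x = 4:
= 4 * (4 + 4) = 32

32


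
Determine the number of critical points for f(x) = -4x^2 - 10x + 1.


Find where f'(x) = 0:
f'(x) = -8x - 10
Set f'(x) = 0:
-8x - 10 = 0
x = 10 / (-8) = -5/4
This is a linear equation in x, so there is exactly one solution.
Number of critical points: 1

1


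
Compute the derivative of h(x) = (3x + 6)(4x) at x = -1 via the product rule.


Let u(x) = 3x + 6 and v(x) = 4x
u'(x) = 3
v'(x) = 4
Product rule: h'(x) = u'(x)*v(x) + u(x)*v'(x)
= 3 * (4x) + (3x + 6) * 4
At x = -1:
u(-1) = 3 * (-1) + 6 = 3
v(-1) = 4 * (-1) + 0 = -4
h'(-1) = 3 * (-4) + 3 * 4
= -12 + 12
= 0

0


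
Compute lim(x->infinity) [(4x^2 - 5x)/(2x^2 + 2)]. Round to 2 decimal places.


For limits at infinity with equal-degree polynomials,
we compare leading coefficients.
Numerator leading term: 4x^2
Denominator leading term: 2x^2
Divide both by x^2:
lim = (4 - 5/x) / (2 + 2/x^2)
As x -> infinity, the 1/x and 1/x^2 terms vanish:
= 4/2 = 2 = 2.00

2.00


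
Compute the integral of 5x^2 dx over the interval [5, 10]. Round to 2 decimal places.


Find the antiderivative of 5x^2:
F(x) = 5/3 * x^3
Apply the Fundamental Theorem of Calculus:
F(10) - F(5)
= 5/3 * 10^3 - 5/3 * 5^3
= 5/3 * (1000 - 125)
= 5/3 * 875
= 4375/3 ≈ 1458.33

1458.33


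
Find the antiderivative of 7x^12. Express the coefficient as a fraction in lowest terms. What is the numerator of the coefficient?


Apply the power rule for integration:
integral of ax^n dx = a/(n+1) * x^(n+1) + C
integral of 7x^12 dx
= 7/13 * x^13 + C
The coefficient in lowest terms is 7/13, and its numerator is 7

7


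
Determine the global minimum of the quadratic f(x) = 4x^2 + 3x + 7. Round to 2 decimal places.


For a quadratic f(x) = ax^2 + bx + c with a > 0, the minimum is at the vertex.
Vertex x-coordinate: x = -b/(2a)
x = -(3) / (2 * 4)
x = -3/8
Substitute back to find the minimum value:
f(-3/8) = 4 * (-3/8)^2 + 3 * (-3/8) + 7
= 9/16 - 9/8 + 7
= 103/16 ≈ 6.44

6.44


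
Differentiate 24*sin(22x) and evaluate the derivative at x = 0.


Apply the chain rule to differentiate 24*sin(22x):
d/dx [24*sin(22x)]
= 24 * cos(22x) * d/dx(22x)
= 24 * 22 * cos(22x)
= 528 * cos(22x)
Evaluate at x = 0:
= 528 * cos(0)
= 528 * 1
= 528

528


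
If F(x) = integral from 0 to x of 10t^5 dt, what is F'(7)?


By the Fundamental Theorem of Calculus (Part 1):
If F(x) = integral from 0 to x of f(t) dt, then F'(x) = f(x)
Here f(t) = 10t^5
So F'(x) = 10x^5
Evaluate at x = 7:
F'(7) = 10 * 7^5
= 10 * 16807
= 168070

168070


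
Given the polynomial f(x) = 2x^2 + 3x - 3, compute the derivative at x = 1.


Differentiate term by term using power and sum rules:
f(x) = 2x^2 + 3x - 3
f'(x) = 4x + 3
Substitute x = 1:
f'(1) = 4 * 1 + 3
= 4 + 3
= 7

7


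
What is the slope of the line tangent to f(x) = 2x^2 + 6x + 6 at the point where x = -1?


The slope of the tangent line equals f'(x) at the point.
f(x) = 2x^2 + 6x + 6
f'(x) = 4x + 6
At x = -1:
f'(-1) = 4 * (-1) + 6
= -4 + 6
= 2

2


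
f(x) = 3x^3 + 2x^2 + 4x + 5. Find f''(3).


First derivative:
f'(x) = 9x^2 + 4x + 4
Second derivative:
f''(x) = 18x + 4
Substitute x = 3:
f''(3) = 18 * 3 + 4
= 54 + 4
= 58

58


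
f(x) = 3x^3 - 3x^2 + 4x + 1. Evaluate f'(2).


Differentiate f(x) = 3x^3 - 3x^2 + 4x + 1 term by term:
f'(x) = 9x^2 - 6x + 4
Substitute x = 2:
f'(2) = 9 * 2^2 - 6 * 2 + 4
= 36 - 12 + 4
= 28

28


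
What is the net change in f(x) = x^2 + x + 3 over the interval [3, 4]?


Net change = f(b) - f(a)
f(x) = x^2 + x + 3
Compute f(4):
f(4) = 1 * 4^2 + 1 * 4 + 3
= 16 + 4 + 3
= 23
Compute f(3):
f(3) = 1 * 3^2 + 1 * 3 + 3
= 9 + 3 + 3
= 15
Net change = 23 - 15 = 8

8


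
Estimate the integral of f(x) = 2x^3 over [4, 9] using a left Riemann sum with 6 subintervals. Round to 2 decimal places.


Left Riemann sum uses left endpoints of each subinterval.
Interval: [4, 9], n = 6
dx = (9 - 4) / 6 = 5/6
Left endpoints: [4, 29/6, 17/3, 13/2, 22/3, 49/6]
f values: [128, 24389/108, 9826/27, 2197/4, 21296/27, 117649/108]
Sum = dx * (sum of f values)
= 5/6 * 37741/12
= 188705/72 ≈ 2620.90

2620.90


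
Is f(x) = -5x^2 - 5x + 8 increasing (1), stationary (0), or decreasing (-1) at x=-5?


Compute f'(x) to determine behavior:
f'(x) = -10x - 5
f'(-5) = -10 * (-5) - 5
= 50 - 5
= 45
Since f'(-5) > 0, the function is increasing (1)

1


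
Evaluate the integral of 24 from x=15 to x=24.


The integral of a constant k over [a, b] equals k * (b - a).
integral from 15 to 24 of 24 dx
= 24 * (24 - 15)
= 24 * 9
= 216

216


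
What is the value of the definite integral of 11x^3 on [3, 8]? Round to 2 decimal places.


Find the antiderivative of 11x^3:
F(x) = 11/4 * x^4
Apply the Fundamental Theorem of Calculus:
F(8) - F(3)
= 11/4 * 8^4 - 11/4 * 3^4
= 11/4 * (4096 - 81)
= 11/4 * 4015
= 44165/4 = 11041.25

11041.25


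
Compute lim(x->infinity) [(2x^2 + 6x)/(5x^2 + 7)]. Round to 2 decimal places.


For limits at infinity with equal-degree polynomials,
we compare leading coefficients.
Numerator leading term: 2x^2
Denominator leading term: 5x^2
Divide both by x^2:
lim = (2 + 6/x) / (5 + 7/x^2)
As x -> infinity, the 1/x and 1/x^2 terms vanish:
= 2/5 = 0.40

0.40


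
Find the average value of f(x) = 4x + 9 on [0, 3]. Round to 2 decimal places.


Average value = 1/(b-a) * integral from a to b of f(x) dx
First compute the integral of 4x + 9:
F(x) = 2x^2 + 9x
F(3) = 2 * 9 + 9 * 3 = 45
F(0) = 2 * 0 + 9 * 0 = 0
Integral = 45 - 0 = 45
Average = 45 / (3 - 0) = 45 / 3
= 15 = 15.00

15.00


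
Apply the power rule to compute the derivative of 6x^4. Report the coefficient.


We apply the power rule: d/dx [ax^n] = a*n * x^(n-1)
d/dx [6x^4]
= 6 * 4 * x^(4-1)
= 24x^3
The coefficient is 24

24


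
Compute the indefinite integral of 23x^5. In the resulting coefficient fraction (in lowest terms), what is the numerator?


Apply the power rule for integration:
integral of ax^n dx = a/(n+1) * x^(n+1) + C
integral of 23x^5 dx
= 23/6 * x^6 + C
The coefficient in lowest terms is 23/6, and its numerator is 23

23


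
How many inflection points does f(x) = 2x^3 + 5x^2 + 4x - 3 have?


Inflection points occur where f''(x) = 0 and concavity changes.
f(x) = 2x^3 + 5x^2 + 4x - 3
f'(x) = 6x^2 + 10x + 4
f''(x) = 12x + 10
Set f''(x) = 0:
12x + 10 = 0
x = -10 / 12 = -5/6
Since f''(x) is linear (degree 1), it changes sign at this point.
Therefore there is exactly 1 inflection point.

1


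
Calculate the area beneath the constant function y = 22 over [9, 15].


The area under a constant function y = 22 is a rectangle.
Width = 15 - 9 = 6
Height = 22
Area = width * height
= 6 * 22
= 132

132


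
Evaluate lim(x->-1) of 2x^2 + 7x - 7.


Since polynomials are continuous, we use direct substitution.
lim(x->-1) of 2x^2 + 7x - 7
= 2 * (-1)^2 + 7 * (-1) - 7
= 2 - 7 - 7
= -12

-12


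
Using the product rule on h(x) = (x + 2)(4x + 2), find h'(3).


Let u(x) = x + 2 and v(x) = 4x + 2
u'(x) = 1
v'(x) = 4
Product rule: h'(x) = u'(x)*v(x) + u(x)*v'(x)
= 1 * (4x + 2) + (x + 2) * 4
At x = 3:
u(3) = 1 * 3 + 2 = 5
v(3) = 4 * 3 + 2 = 14
h'(3) = 1 * 14 + 5 * 4
= 14 + 20
= 34

34


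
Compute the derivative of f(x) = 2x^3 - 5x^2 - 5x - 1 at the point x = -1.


Differentiate f(x) = 2x^3 - 5x^2 - 5x - 1 term by term:
f'(x) = 6x^2 - 10x - 5
Substitute x = -1:
f'(-1) = 6 * (-1)^2 - 10 * (-1) - 5
= 6 + 10 - 5
= 11

11


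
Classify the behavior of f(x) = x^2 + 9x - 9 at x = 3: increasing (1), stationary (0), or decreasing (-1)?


Compute f'(x) to determine behavior:
f'(x) = 2x + 9
f'(3) = 2 * 3 + 9
= 6 + 9
= 15
Since f'(3) > 0, the function is increasing (1)

1


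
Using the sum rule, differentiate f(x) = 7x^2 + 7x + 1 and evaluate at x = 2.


Differentiate term by term using power and sum rules:
f(x) = 7x^2 + 7x + 1
f'(x) = 14x + 7
Substitute x = 2:
f'(2) = 14 * 2 + 7
= 28 + 7
= 35

35


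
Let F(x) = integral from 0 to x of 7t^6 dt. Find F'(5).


By the Fundamental Theorem of Calculus (Part 1):
If F(x) = integral from 0 to x of f(t) dt, then F'(x) = f(x)
Here f(t) = 7t^6
So F'(x) = 7x^6
Evaluate at x = 5:
F'(5) = 7 * 5^6
= 7 * 15625
= 109375

109375


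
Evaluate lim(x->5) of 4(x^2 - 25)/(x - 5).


Direct substitution gives 0/0, so we factor the numerator.
Factor: 4(x^2 - 25) = 4 * (x - 5)(x + 5)
Cancel the common factor (x - 5):
4(x^2 - 25)/(x - 5) = 4 * (x + 5)
Now substitute x = 5:
= 4 * (5 + 5) = 40

40


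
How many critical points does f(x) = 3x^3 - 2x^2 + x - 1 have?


Find where f'(x) = 0:
f(x) = 3x^3 - 2x^2 + x - 1
f'(x) = 9x^2 - 4x + 1
This is a quadratic in x. Use the discriminant to count real roots.
Discriminant = (-4)^2 - 4 * 9 * 1
= 16 - 36
= -20
Since discriminant < 0, f'(x) = 0 has no real solutions.
Number of critical points: 0

0


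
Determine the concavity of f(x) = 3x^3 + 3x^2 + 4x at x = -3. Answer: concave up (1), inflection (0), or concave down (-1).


Concavity is determined by the sign of f''(x).
f(x) = 3x^3 + 3x^2 + 4x
f'(x) = 9x^2 + 6x + 4
f''(x) = 18x + 6
f''(-3) = 18 * (-3) + 6
= -54 + 6
= -48
Since f''(-3) < 0, the function is concave down (-1)

-1


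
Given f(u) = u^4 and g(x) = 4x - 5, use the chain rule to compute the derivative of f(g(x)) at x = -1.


Using the chain rule: (f(g(x)))' = f'(g(x)) * g'(x)
First, find g(-1):
g(-1) = 4 * (-1) - 5 = -9
Next, f'(u) = 4u^3
And g'(x) = 4
So f'(g(-1)) * g'(-1)
= 4 * (-9)^3 * 4
= 4 * (-729) * 4
= -11664

-11664


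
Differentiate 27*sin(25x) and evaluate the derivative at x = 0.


Apply the chain rule to differentiate 27*sin(25x):
d/dx [27*sin(25x)]
= 27 * cos(25x) * d/dx(25x)
= 27 * 25 * cos(25x)
= 675 * cos(25x)
Evaluate at x = 0:
= 675 * cos(0)
= 675 * 1
= 675

675


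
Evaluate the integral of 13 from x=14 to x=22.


The integral of a constant k over [a, b] equals k * (b - a).
integral from 14 to 22 of 13 dx
= 13 * (22 - 14)
= 13 * 8
= 104

104


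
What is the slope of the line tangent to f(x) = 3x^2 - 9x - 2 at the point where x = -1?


The slope of the tangent line equals f'(x) at the point.
f(x) = 3x^2 - 9x - 2
f'(x) = 6x - 9
At x = -1:
f'(-1) = 6 * (-1) - 9
= -6 - 9
= -15

-15


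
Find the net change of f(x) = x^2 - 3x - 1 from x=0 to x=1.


Net change = f(b) - f(a)
f(x) = x^2 - 3x - 1
Compute f(1):
f(1) = 1 * 1^2 - 3 * 1 - 1
= 1 - 3 - 1
= -3
Compute f(0):
f(0) = 1 * 0^2 - 3 * 0 - 1
= 0 + 0 - 1
= -1
Net change = -3 - (-1) = -2

-2


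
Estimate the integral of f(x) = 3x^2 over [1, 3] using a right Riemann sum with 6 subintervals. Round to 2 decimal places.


Right Riemann sum uses right endpoints of each subinterval.
Interval: [1, 3], n = 6
dx = (3 - 1) / 6 = 1/3
Right endpoints: [4/3, 5/3, 2, 7/3, 8/3, 3]
f values: [16/3, 25/3, 12, 49/3, 64/3, 27]
Sum = dx * (sum of f values)
= 1/3 * 271/3
= 271/9 ≈ 30.11

30.11


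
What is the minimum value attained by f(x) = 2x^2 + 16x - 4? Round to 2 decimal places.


For a quadratic f(x) = ax^2 + bx + c with a > 0, the minimum is at the vertex.
Vertex x-coordinate: x = -b/(2a)
x = -(16) / (2 * 2)
x = -16/4 = -4
Substitute back to find the minimum value:
f(-4) = 2 * (-4)^2 + 16 * (-4) - 4
= 32 - 64 - 4
= -36 = -36.00

-36.00


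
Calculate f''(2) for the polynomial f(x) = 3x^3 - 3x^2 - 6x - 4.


First derivative:
f'(x) = 9x^2 - 6x - 6
Second derivative:
f''(x) = 18x - 6
Substitute x = 2:
f''(2) = 18 * 2 - 6
= 36 - 6
= 30

30


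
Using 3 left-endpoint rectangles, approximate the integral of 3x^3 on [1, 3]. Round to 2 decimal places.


Left Riemann sum uses left endpoints of each subinterval.
Interval: [1, 3], n = 3
dx = (3 - 1) / 3 = 2/3
Left endpoints: [1, 5/3, 7/3]
f values: [3, 125/9, 343/9]
Sum = dx * (sum of f values)
= 2/3 * 55
= 110/3 ≈ 36.67

36.67


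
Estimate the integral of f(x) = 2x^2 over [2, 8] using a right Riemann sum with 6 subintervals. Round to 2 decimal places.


Right Riemann sum uses right endpoints of each subinterval.
Interval: [2, 8], n = 6
dx = (8 - 2) / 6 = 1
Right endpoints: [3, 4, 5, 6, 7, 8]
f values: [18, 32, 50, 72, 98, 128]
Sum = dx * (sum of f values)
= 1 * 398
= 398 = 398.00

398.00


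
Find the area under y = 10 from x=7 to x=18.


The area under a constant function y = 10 is a rectangle.
Width = 18 - 7 = 11
Height = 10
Area = width * height
= 11 * 10
= 110

110


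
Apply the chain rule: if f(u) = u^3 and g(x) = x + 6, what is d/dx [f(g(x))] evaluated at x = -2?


Using the chain rule: (f(g(x)))' = f'(g(x)) * g'(x)
First, find g(-2):
g(-2) = 1 * (-2) + 6 = 4
Next, f'(u) = 3u^2
And g'(x) = 1
So f'(g(-2)) * g'(-2)
= 3 * 4^2 * 1
= 3 * 16 * 1
= 48

48


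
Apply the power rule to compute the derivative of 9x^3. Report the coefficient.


We apply the power rule: d/dx [ax^n] = a*n * x^(n-1)
d/dx [9x^3]
= 9 * 3 * x^(3-1)
= 27x^2
The coefficient is 27

27


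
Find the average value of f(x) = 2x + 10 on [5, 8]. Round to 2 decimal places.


Average value = 1/(b-a) * integral from a to b of f(x) dx
First compute the integral of 2x + 10:
F(x) = x^2 + 10x
F(8) = 1 * 64 + 10 * 8 = 144
F(5) = 1 * 25 + 10 * 5 = 75
Integral = 144 - 75 = 69
Average = 69 / (8 - 5) = 69 / 3
= 23 = 23.00

23.00


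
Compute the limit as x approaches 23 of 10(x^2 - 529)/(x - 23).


Direct substitution gives 0/0, so we factor the numerator.
Factor: 10(x^2 - 529) = 10 * (x - 23)(x + 23)
Cancel the common factor (x - 23):
10(x^2 - 529)/(x - 23) = 10 * (x + 23)
Now substitute x = 23:
= 10 * (23 + 23) = 460

460


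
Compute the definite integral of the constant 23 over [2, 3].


The integral of a constant k over [a, b] equals k * (b - a).
integral from 2 to 3 of 23 dx
= 23 * (3 - 2)
= 23 * 1
= 23

23


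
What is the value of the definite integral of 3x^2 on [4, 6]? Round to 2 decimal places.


Find the antiderivative of 3x^2:
F(x) = 3/3 * x^3
Apply the Fundamental Theorem of Calculus:
F(6) - F(4)
= 3/3 * 6^3 - 3/3 * 4^3
= 3/3 * (216 - 64)
= 3/3 * 152
= 152 = 152.00

152.00


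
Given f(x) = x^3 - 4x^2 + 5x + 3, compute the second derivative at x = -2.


First derivative:
f'(x) = 3x^2 - 8x + 5
Second derivative:
f''(x) = 6x - 8
Substitute x = -2:
f''(-2) = 6 * (-2) - 8
= -12 - 8
= -20

-20


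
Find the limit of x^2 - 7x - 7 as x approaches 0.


Since polynomials are continuous, we use direct substitution.
lim(x->0) of x^2 - 7x - 7
= 1 * 0^2 - 7 * 0 - 7
= 0 + 0 - 7
= -7

-7


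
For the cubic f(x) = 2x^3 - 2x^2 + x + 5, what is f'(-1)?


Differentiate f(x) = 2x^3 - 2x^2 + x + 5 term by term:
f'(x) = 6x^2 - 4x + 1
Substitute x = -1:
f'(-1) = 6 * (-1)^2 - 4 * (-1) + 1
= 6 + 4 + 1
= 11

11


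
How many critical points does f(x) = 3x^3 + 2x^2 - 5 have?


Find where f'(x) = 0:
f(x) = 3x^3 + 2x^2 - 5
f'(x) = 9x^2 + 4x
This is a quadratic in x. Use the discriminant to count real roots.
Discriminant = (4)^2 - 4 * 9 * 0
= 16 - 0
= 16
Since discriminant > 0, f'(x) = 0 has 2 real solutions.
Number of critical points: 2

2


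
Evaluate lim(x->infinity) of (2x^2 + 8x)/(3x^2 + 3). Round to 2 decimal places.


For limits at infinity with equal-degree polynomials,
we compare leading coefficients.
Numerator leading term: 2x^2
Denominator leading term: 3x^2
Divide both by x^2:
lim = (2 + 8/x) / (3 + 3/x^2)
As x -> infinity, the 1/x and 1/x^2 terms vanish:
= 2/3 ≈ 0.67

0.67


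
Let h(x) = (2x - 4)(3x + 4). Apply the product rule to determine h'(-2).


Let u(x) = 2x - 4 and v(x) = 3x + 4
u'(x) = 2
v'(x) = 3
Product rule: h'(x) = u'(x)*v(x) + u(x)*v'(x)
= 2 * (3x + 4) + (2x - 4) * 3
At x = -2:
u(-2) = 2 * (-2) - 4 = -8
v(-2) = 3 * (-2) + 4 = -2
h'(-2) = 2 * (-2) + (-8) * 3
= -4 - 24
= -28

-28


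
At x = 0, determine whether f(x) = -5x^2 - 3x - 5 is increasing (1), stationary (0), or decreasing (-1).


Compute f'(x) to determine behavior:
f'(x) = -10x - 3
f'(0) = -10 * 0 - 3
= 0 - 3
= -3
Since f'(0) < 0, the function is decreasing (-1)

-1


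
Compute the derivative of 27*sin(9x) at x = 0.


Apply the chain rule to differentiate 27*sin(9x):
d/dx [27*sin(9x)]
= 27 * cos(9x) * d/dx(9x)
= 27 * 9 * cos(9x)
= 243 * cos(9x)
Evaluate at x = 0:
= 243 * cos(0)
= 243 * 1
= 243

243


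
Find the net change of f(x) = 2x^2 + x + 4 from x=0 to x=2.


Net change = f(b) - f(a)
f(x) = 2x^2 + x + 4
Compute f(2):
f(2) = 2 * 2^2 + 1 * 2 + 4
= 8 + 2 + 4
= 14
Compute f(0):
f(0) = 2 * 0^2 + 1 * 0 + 4
= 0 + 0 + 4
= 4
Net change = 14 - 4 = 10

10


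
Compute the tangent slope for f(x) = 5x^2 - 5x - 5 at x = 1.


The slope of the tangent line equals f'(x) at the point.
f(x) = 5x^2 - 5x - 5
f'(x) = 10x - 5
At x = 1:
f'(1) = 10 * 1 - 5
= 10 - 5
= 5

5


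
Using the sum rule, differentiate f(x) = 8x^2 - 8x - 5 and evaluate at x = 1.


Differentiate term by term using power and sum rules:
f(x) = 8x^2 - 8x - 5
f'(x) = 16x - 8
Substitute x = 1:
f'(1) = 16 * 1 - 8
= 16 - 8
= 8

8


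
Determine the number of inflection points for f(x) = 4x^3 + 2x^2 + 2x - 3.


Inflection points occur where f''(x) = 0 and concavity changes.
f(x) = 4x^3 + 2x^2 + 2x - 3
f'(x) = 12x^2 + 4x + 2
f''(x) = 24x + 4
Set f''(x) = 0:
24x + 4 = 0
x = -4 / 24 = -1/6
Since f''(x) is linear (degree 1), it changes sign at this point.
Therefore there is exactly 1 inflection point.

1


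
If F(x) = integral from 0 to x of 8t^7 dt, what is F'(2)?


By the Fundamental Theorem of Calculus (Part 1):
If F(x) = integral from 0 to x of f(t) dt, then F'(x) = f(x)
Here f(t) = 8t^7
So F'(x) = 8x^7
Evaluate at x = 2:
F'(2) = 8 * 2^7
= 8 * 128
= 1024

1024


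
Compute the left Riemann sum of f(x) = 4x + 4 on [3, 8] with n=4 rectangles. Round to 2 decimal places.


Left Riemann sum uses left endpoints of each subinterval.
Interval: [3, 8], n = 4
dx = (8 - 3) / 4 = 5/4
Left endpoints: [3, 17/4, 11/2, 27/4]
f values: [16, 21, 26, 31]
Sum = dx * (sum of f values)
= 5/4 * 94
= 235/2 = 117.50

117.50


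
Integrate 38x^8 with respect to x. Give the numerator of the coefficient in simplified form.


Apply the power rule for integration:
integral of ax^n dx = a/(n+1) * x^(n+1) + C
integral of 38x^8 dx
= 38/9 * x^9 + C
The coefficient in lowest terms is 38/9, and its numerator is 38

38


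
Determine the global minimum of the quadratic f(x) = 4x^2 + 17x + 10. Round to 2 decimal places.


For a quadratic f(x) = ax^2 + bx + c with a > 0, the minimum is at the vertex.
Vertex x-coordinate: x = -b/(2a)
x = -(17) / (2 * 4)
x = -17/8
Substitute back to find the minimum value:
f(-17/8) = 4 * (-17/8)^2 + 17 * (-17/8) + 10
= 289/16 - 289/8 + 10
= -129/16 ≈ -8.06

-8.06


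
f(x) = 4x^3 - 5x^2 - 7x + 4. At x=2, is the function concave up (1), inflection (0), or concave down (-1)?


Concavity is determined by the sign of f''(x).
f(x) = 4x^3 - 5x^2 - 7x + 4
f'(x) = 12x^2 - 10x - 7
f''(x) = 24x - 10
f''(2) = 24 * 2 - 10
= 48 - 10
= 38
Since f''(2) > 0, the function is concave up (1)

1


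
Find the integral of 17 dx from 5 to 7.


The integral of a constant k over [a, b] equals k * (b - a).
integral from 5 to 7 of 17 dx
= 17 * (7 - 5)
= 17 * 2
= 34

34


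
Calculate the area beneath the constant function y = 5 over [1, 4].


The area under a constant function y = 5 is a rectangle.
Width = 4 - 1 = 3
Height = 5
Area = width * height
= 3 * 5
= 15

15


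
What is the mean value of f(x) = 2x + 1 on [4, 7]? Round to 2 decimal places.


Average value = 1/(b-a) * integral from a to b of f(x) dx
First compute the integral of 2x + 1:
F(x) = x^2 + x
F(7) = 1 * 49 + 1 * 7 = 56
F(4) = 1 * 16 + 1 * 4 = 20
Integral = 56 - 20 = 36
Average = 36 / (7 - 4) = 36 / 3
= 12 = 12.00

12.00


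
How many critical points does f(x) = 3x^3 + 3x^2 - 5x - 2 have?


Find where f'(x) = 0:
f(x) = 3x^3 + 3x^2 - 5x - 2
f'(x) = 9x^2 + 6x - 5
This is a quadratic in x. Use the discriminant to count real roots.
Discriminant = (6)^2 - 4 * 9 * (-5)
= 36 - (-180)
= 216
Since discriminant > 0, f'(x) = 0 has 2 real solutions.
Number of critical points: 2

2


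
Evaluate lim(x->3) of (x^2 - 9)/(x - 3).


Direct substitution gives 0/0, so we factor the numerator.
Factor: (x^2 - 9) = (x - 3)(x + 3)
Cancel the common factor (x - 3):
(x^2 - 9)/(x - 3) = (x + 3)
Now substitute x = 3:
= (3) - (-3) = 6

6


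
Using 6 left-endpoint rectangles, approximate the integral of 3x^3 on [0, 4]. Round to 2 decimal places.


Left Riemann sum uses left endpoints of each subinterval.
Interval: [0, 4], n = 6
dx = (4 - 0) / 6 = 2/3
Left endpoints: [0, 2/3, 4/3, 2, 8/3, 10/3]
f values: [0, 8/9, 64/9, 24, 512/9, 1000/9]
Sum = dx * (sum of f values)
= 2/3 * 200
= 400/3 ≈ 133.33

133.33


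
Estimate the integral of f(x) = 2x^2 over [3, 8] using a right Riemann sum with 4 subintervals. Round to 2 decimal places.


Right Riemann sum uses right endpoints of each subinterval.
Interval: [3, 8], n = 4
dx = (8 - 3) / 4 = 5/4
Right endpoints: [17/4, 11/2, 27/4, 8]
f values: [289/8, 121/2, 729/8, 128]
Sum = dx * (sum of f values)
= 5/4 * 1263/4
= 6315/16 ≈ 394.69

394.69


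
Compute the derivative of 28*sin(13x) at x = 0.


Apply the chain rule to differentiate 28*sin(13x):
d/dx [28*sin(13x)]
= 28 * cos(13x) * d/dx(13x)
= 28 * 13 * cos(13x)
= 364 * cos(13x)
Evaluate at x = 0:
= 364 * cos(0)
= 364 * 1
= 364

364


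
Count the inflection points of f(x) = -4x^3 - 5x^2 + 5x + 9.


Inflection points occur where f''(x) = 0 and concavity changes.
f(x) = -4x^3 - 5x^2 + 5x + 9
f'(x) = -12x^2 - 10x + 5
f''(x) = -24x - 10
Set f''(x) = 0:
-24x - 10 = 0
x = 10 / (-24) = -5/12
Since f''(x) is linear (degree 1), it changes sign at this point.
Therefore there is exactly 1 inflection point.

1


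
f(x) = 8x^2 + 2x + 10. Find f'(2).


Differentiate term by term using power and sum rules:
f(x) = 8x^2 + 2x + 10
f'(x) = 16x + 2
Substitute x = 2:
f'(2) = 16 * 2 + 2
= 32 + 2
= 34

34


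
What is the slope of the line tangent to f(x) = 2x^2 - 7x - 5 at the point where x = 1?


The slope of the tangent line equals f'(x) at the point.
f(x) = 2x^2 - 7x - 5
f'(x) = 4x - 7
At x = 1:
f'(1) = 4 * 1 - 7
= 4 - 7
= -3

-3


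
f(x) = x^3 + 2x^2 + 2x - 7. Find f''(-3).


First derivative:
f'(x) = 3x^2 + 4x + 2
Second derivative:
f''(x) = 6x + 4
Substitute x = -3:
f''(-3) = 6 * (-3) + 4
= -18 + 4
= -14

-14


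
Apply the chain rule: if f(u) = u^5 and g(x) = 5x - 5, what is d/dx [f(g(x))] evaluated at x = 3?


Using the chain rule: (f(g(x)))' = f'(g(x)) * g'(x)
First, find g(3):
g(3) = 5 * 3 - 5 = 10
Next, f'(u) = 5u^4
And g'(x) = 5
So f'(g(3)) * g'(3)
= 5 * 10^4 * 5
= 5 * 10000 * 5
= 250000

250000


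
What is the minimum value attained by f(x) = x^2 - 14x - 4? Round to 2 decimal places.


For a quadratic f(x) = ax^2 + bx + c with a > 0, the minimum is at the vertex.
Vertex x-coordinate: x = -b/(2a)
x = -(-14) / (2 * 1)
x = 14/2 = 7
Substitute back to find the minimum value:
f(7) = 1 * 7^2 - 14 * 7 - 4
= 49 - 98 - 4
= -53 = -53.00

-53.00
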